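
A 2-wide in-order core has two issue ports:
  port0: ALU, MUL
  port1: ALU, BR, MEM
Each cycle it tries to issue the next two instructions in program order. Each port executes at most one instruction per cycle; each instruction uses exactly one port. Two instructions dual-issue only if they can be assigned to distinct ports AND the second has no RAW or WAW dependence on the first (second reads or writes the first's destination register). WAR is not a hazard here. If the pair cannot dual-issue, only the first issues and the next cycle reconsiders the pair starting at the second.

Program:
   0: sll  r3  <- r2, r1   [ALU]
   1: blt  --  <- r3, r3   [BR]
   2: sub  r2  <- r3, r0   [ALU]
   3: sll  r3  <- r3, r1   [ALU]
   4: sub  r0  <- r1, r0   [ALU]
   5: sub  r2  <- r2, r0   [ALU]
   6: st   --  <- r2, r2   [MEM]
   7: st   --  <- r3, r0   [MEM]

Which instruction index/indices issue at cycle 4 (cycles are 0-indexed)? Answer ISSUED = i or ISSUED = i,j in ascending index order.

#0 head=0: sll i0 RAW r3
#1 head=1: blt;sub i1+i2 pair
#2 head=3: sll;sub i3+i4 pair
#3 head=5: sub i5 RAW r2
#4 head=6: st i6 no-port MEM/MEM
#5 head=7: st i7 tail

ISSUED = 6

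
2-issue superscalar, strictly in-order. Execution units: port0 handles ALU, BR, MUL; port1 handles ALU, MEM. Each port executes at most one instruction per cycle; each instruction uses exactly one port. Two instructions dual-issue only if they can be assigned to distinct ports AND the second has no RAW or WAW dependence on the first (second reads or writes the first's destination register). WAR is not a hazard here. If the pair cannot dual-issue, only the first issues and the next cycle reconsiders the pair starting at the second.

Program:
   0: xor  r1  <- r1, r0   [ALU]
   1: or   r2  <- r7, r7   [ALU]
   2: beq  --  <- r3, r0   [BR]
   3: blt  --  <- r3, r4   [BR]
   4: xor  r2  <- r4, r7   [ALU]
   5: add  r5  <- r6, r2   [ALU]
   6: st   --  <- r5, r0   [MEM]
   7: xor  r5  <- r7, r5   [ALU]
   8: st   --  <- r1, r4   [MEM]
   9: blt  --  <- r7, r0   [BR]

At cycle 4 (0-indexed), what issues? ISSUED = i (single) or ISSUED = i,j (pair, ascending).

  cy0 -> i0,i1 (xor.ALU;or.ALU) dual
  cy1 -> i2 (beq.BR) no-port BR/BR
  cy2 -> i3,i4 (blt.BR;xor.ALU) dual
  cy3 -> i5 (add.ALU) RAW r5
  cy4 -> i6,i7 (st.MEM;xor.ALU) dual
  cy5 -> i8,i9 (st.MEM;blt.BR) dual

ISSUED = 6,7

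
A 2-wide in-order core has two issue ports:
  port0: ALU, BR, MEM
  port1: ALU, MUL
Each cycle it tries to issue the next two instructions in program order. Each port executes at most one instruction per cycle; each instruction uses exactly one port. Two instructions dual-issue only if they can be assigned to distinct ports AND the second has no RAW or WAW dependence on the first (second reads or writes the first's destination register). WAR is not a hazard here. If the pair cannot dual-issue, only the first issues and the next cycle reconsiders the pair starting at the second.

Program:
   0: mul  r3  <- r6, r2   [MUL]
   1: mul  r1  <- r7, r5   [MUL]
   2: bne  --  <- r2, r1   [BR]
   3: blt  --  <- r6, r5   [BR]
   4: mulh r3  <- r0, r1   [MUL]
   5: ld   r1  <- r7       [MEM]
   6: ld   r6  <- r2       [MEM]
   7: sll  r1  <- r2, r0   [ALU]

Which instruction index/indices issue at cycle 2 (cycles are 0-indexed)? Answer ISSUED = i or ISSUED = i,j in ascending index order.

ISSUED = 2

#0 head=0: mul i0 no-port MUL/MUL
#1 head=1: mul i1 RAW r1
#2 head=2: bne i2 no-port BR/BR
#3 head=3: blt/mulh i3/i4 dual
#4 head=5: ld i5 no-port MEM/MEM
#5 head=6: ld/sll i6/i7 dual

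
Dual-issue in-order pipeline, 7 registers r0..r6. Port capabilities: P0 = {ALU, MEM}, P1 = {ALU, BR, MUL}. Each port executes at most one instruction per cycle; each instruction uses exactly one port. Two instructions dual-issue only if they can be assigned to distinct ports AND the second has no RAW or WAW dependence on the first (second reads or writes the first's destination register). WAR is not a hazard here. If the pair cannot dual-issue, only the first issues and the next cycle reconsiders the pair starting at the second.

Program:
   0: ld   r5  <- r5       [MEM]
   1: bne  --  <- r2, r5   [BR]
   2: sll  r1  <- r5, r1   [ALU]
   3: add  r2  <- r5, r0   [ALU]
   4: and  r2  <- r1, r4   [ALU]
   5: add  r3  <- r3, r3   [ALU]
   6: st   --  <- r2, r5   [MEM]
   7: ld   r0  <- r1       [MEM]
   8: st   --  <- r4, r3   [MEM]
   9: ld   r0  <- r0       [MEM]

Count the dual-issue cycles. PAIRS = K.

#0 head=0: ld.MEM i0 RAW r5
#1 head=1: bne.BR sll.ALU i1/i2 pair
#2 head=3: add.ALU i3 WAW r2
#3 head=4: and.ALU add.ALU i4/i5 pair
#4 head=6: st.MEM i6 no-port MEM/MEM
#5 head=7: ld.MEM i7 no-port MEM/MEM
#6 head=8: st.MEM i8 no-port MEM/MEM
#7 head=9: ld.MEM i9 tail

PAIRS = 2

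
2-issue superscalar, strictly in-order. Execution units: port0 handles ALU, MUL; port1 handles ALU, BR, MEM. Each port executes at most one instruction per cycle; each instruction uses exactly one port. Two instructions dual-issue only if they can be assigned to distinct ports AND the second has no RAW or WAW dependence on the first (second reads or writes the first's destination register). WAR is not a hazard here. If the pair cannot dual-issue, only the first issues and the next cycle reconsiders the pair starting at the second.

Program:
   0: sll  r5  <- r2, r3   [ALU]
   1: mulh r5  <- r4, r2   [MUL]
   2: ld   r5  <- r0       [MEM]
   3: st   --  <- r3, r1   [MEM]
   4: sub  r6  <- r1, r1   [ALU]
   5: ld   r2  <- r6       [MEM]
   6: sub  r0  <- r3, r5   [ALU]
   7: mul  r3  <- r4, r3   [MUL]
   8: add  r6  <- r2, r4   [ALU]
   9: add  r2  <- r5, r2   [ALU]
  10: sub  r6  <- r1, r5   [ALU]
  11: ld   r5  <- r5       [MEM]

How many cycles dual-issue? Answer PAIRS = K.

PAIRS = 4

c0: i0 sll  WAW r5
c1: i1 mulh  WAW r5
c2: i2 ld  no-port MEM/MEM
c3: i3/i4 st+sub  dual
c4: i5/i6 ld+sub  dual
c5: i7/i8 mul+add  dual
c6: i9/i10 add+sub  dual
c7: i11 ld  tail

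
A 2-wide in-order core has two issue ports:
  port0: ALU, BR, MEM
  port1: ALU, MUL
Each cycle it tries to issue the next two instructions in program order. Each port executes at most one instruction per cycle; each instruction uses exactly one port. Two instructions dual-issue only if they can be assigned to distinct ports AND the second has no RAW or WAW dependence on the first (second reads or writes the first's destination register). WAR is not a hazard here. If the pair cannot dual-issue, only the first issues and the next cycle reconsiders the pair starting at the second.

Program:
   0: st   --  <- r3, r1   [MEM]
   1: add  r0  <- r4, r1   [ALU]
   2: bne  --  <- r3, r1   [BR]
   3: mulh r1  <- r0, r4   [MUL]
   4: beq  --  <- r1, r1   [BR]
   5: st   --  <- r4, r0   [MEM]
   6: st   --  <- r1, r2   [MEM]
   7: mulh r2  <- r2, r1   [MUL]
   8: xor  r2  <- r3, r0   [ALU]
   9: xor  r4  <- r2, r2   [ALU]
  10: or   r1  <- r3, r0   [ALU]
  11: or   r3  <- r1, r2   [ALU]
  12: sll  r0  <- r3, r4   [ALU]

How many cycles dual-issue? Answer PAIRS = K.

0. st add @i0,i1  | 2-wide
1. bne mulh @i2,i3  | 2-wide
2. beq @i4  | no-port BR/MEM
3. st @i5  | no-port MEM/MEM
4. st mulh @i6,i7  | 2-wide
5. xor @i8  | RAW r2
6. xor or @i9,i10  | 2-wide
7. or @i11  | RAW r3
8. sll @i12  | tail

PAIRS = 4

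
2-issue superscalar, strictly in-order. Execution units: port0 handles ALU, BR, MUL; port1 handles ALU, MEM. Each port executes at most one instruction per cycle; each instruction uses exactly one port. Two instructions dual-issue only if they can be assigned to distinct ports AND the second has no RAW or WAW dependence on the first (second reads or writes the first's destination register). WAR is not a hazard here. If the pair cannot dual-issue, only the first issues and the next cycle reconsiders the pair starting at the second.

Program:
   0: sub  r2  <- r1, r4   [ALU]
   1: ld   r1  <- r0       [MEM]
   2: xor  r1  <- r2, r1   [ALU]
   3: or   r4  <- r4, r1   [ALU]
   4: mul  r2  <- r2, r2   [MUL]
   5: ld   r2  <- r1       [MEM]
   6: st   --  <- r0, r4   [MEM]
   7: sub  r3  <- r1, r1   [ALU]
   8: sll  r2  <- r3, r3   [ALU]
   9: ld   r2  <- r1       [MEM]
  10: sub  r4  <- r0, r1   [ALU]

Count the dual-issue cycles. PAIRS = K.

[0] i0/i1  sub;ld  -- 2-wide
[1] i2  xor  -- RAW r1
[2] i3/i4  or;mul  -- 2-wide
[3] i5  ld  -- no-port MEM/MEM
[4] i6/i7  st;sub  -- 2-wide
[5] i8  sll  -- WAW r2
[6] i9/i10  ld;sub  -- 2-wide

PAIRS = 4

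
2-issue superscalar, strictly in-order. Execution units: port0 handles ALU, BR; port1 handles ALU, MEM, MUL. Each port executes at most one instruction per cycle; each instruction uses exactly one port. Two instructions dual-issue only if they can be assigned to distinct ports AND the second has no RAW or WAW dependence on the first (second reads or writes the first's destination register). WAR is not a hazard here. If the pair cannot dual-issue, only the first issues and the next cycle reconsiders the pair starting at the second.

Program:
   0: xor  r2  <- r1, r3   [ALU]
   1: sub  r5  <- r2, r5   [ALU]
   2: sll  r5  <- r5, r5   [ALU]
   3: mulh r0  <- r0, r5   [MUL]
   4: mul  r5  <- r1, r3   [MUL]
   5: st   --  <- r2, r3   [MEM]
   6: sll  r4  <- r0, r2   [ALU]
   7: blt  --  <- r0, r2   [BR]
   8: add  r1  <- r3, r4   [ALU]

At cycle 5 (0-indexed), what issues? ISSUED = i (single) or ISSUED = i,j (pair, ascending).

ISSUED = 5,6

[0] i0  xor  -- RAW r2
[1] i1  sub  -- RAW+WAW r5
[2] i2  sll  -- RAW r5
[3] i3  mulh  -- no-port MUL/MUL
[4] i4  mul  -- no-port MUL/MEM
[5] i5&i6  st+sll  -- 2-wide
[6] i7&i8  blt+add  -- 2-wide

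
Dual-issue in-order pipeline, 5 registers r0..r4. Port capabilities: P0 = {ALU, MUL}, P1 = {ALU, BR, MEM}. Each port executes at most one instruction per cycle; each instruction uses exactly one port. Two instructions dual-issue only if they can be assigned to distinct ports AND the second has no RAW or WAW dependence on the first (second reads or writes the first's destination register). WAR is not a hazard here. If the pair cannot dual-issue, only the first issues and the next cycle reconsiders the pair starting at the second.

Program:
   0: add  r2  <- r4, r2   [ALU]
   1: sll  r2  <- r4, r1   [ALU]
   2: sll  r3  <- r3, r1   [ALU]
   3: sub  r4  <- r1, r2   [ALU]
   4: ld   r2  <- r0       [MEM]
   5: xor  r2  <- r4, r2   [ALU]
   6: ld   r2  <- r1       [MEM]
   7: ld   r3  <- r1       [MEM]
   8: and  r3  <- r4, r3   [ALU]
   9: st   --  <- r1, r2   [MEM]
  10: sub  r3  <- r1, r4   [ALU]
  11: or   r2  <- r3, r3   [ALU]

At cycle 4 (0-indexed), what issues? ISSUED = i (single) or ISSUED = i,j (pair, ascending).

[0] i0  add.ALU  -- WAW r2
[1] i1+i2  sll.ALU sll.ALU  -- dual
[2] i3+i4  sub.ALU ld.MEM  -- dual
[3] i5  xor.ALU  -- WAW r2
[4] i6  ld.MEM  -- no-port MEM/MEM
[5] i7  ld.MEM  -- RAW+WAW r3
[6] i8+i9  and.ALU st.MEM  -- dual
[7] i10  sub.ALU  -- RAW r3
[8] i11  or.ALU  -- tail

ISSUED = 6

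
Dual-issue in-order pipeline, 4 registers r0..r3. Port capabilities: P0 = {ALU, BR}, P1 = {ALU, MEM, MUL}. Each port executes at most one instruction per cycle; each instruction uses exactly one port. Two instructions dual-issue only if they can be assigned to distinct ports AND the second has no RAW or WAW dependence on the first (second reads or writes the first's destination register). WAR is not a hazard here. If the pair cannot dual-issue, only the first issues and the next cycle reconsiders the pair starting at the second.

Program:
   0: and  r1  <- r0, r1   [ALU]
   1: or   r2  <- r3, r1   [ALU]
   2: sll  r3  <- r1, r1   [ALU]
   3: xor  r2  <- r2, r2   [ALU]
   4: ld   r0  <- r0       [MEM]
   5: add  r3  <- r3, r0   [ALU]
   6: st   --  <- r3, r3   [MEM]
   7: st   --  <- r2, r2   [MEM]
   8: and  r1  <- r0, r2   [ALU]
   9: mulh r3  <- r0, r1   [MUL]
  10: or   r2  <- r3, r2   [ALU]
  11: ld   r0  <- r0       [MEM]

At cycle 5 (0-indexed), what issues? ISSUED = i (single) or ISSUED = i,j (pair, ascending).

0. and @i0  | RAW r1
1. or sll @i1,i2  | 2-wide
2. xor ld @i3,i4  | 2-wide
3. add @i5  | RAW r3
4. st @i6  | no-port MEM/MEM
5. st and @i7,i8  | 2-wide
6. mulh @i9  | RAW r3
7. or ld @i10,i11  | 2-wide

ISSUED = 7,8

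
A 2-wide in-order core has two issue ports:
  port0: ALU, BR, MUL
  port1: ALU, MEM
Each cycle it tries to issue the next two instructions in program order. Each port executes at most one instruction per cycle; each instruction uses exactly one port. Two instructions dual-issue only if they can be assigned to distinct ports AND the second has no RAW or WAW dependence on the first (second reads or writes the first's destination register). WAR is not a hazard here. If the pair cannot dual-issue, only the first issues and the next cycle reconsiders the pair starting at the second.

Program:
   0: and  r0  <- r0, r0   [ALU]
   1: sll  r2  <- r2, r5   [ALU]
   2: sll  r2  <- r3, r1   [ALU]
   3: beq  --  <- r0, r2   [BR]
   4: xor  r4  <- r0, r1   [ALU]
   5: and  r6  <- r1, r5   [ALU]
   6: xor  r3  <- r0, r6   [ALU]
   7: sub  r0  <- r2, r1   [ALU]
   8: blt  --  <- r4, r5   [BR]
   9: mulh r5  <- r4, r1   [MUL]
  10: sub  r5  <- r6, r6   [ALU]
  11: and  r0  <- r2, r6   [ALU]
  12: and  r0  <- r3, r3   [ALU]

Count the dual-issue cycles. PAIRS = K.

PAIRS = 4

c0: i0/i1 and+sll  pair
c1: i2 sll  RAW r2
c2: i3/i4 beq+xor  pair
c3: i5 and  RAW r6
c4: i6/i7 xor+sub  pair
c5: i8 blt  no-port BR/MUL
c6: i9 mulh  WAW r5
c7: i10/i11 sub+and  pair
c8: i12 and  tail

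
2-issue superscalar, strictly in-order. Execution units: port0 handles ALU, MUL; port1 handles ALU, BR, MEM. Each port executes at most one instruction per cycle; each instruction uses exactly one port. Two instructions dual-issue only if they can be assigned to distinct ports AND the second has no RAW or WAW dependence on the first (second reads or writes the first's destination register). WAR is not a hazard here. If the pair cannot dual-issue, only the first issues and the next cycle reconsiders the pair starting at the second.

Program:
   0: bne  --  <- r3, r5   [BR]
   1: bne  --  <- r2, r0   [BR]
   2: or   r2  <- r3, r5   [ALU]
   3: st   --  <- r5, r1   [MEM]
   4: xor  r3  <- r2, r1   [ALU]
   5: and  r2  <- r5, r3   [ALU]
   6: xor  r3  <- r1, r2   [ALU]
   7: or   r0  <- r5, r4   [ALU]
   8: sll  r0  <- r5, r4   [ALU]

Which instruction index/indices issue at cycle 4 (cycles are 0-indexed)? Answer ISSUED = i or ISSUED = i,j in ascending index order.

t=0 i0:bne.BR ; no-port BR/BR
t=1 i1/i2:bne.BR+or.ALU ; dual
t=2 i3/i4:st.MEM+xor.ALU ; dual
t=3 i5:and.ALU ; RAW r2
t=4 i6/i7:xor.ALU+or.ALU ; dual
t=5 i8:sll.ALU ; tail

ISSUED = 6,7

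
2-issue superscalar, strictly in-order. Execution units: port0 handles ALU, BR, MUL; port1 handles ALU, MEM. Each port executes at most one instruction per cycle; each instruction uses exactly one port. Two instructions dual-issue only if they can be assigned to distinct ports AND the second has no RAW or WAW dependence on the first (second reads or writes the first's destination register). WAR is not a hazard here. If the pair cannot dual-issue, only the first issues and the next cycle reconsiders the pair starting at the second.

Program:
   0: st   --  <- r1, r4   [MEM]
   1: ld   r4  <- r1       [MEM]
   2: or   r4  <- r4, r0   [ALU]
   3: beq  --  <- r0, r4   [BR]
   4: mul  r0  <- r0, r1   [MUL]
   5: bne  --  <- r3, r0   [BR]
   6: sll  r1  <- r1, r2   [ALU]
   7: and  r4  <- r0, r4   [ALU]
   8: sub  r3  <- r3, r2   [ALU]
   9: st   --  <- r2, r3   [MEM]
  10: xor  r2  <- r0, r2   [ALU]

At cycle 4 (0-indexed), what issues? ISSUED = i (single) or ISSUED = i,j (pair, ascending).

ISSUED = 4

  cy0 -> i0 (st.MEM) no-port MEM/MEM
  cy1 -> i1 (ld.MEM) RAW+WAW r4
  cy2 -> i2 (or.ALU) RAW r4
  cy3 -> i3 (beq.BR) no-port BR/MUL
  cy4 -> i4 (mul.MUL) no-port MUL/BR
  cy5 -> i5&i6 (bne.BR/sll.ALU) 2-wide
  cy6 -> i7&i8 (and.ALU/sub.ALU) 2-wide
  cy7 -> i9&i10 (st.MEM/xor.ALU) 2-wide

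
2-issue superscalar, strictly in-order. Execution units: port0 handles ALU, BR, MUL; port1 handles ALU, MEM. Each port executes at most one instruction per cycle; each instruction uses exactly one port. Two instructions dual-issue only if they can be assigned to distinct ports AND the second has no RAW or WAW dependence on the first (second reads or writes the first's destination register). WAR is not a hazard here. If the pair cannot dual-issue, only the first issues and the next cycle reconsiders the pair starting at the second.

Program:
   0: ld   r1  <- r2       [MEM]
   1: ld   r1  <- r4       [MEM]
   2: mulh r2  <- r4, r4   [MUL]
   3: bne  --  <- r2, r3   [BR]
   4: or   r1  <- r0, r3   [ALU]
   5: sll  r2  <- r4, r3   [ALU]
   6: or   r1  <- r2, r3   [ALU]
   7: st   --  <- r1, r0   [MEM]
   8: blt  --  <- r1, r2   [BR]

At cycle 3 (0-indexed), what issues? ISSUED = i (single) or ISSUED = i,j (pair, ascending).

  cy0 -> i0 (ld.MEM) no-port MEM/MEM
  cy1 -> i1,i2 (ld.MEM;mulh.MUL) dual
  cy2 -> i3,i4 (bne.BR;or.ALU) dual
  cy3 -> i5 (sll.ALU) RAW r2
  cy4 -> i6 (or.ALU) RAW r1
  cy5 -> i7,i8 (st.MEM;blt.BR) dual

ISSUED = 5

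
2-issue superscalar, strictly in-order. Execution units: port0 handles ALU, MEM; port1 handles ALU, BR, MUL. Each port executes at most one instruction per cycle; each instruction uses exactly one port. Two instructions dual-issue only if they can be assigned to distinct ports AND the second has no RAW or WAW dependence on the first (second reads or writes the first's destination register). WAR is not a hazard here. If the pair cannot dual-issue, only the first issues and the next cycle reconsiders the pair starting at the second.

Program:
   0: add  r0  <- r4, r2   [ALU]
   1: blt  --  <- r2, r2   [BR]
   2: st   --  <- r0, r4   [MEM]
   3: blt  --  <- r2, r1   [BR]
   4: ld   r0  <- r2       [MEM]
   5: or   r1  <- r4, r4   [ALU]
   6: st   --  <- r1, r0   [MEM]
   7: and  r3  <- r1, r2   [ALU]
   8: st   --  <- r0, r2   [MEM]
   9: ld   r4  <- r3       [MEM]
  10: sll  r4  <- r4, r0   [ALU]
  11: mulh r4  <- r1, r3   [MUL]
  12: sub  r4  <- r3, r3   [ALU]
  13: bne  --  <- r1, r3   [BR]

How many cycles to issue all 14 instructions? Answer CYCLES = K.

t=0 i0+i1:add.ALU blt.BR ; pair
t=1 i2+i3:st.MEM blt.BR ; pair
t=2 i4+i5:ld.MEM or.ALU ; pair
t=3 i6+i7:st.MEM and.ALU ; pair
t=4 i8:st.MEM ; no-port MEM/MEM
t=5 i9:ld.MEM ; RAW+WAW r4
t=6 i10:sll.ALU ; WAW r4
t=7 i11:mulh.MUL ; WAW r4
t=8 i12+i13:sub.ALU bne.BR ; pair

CYCLES = 9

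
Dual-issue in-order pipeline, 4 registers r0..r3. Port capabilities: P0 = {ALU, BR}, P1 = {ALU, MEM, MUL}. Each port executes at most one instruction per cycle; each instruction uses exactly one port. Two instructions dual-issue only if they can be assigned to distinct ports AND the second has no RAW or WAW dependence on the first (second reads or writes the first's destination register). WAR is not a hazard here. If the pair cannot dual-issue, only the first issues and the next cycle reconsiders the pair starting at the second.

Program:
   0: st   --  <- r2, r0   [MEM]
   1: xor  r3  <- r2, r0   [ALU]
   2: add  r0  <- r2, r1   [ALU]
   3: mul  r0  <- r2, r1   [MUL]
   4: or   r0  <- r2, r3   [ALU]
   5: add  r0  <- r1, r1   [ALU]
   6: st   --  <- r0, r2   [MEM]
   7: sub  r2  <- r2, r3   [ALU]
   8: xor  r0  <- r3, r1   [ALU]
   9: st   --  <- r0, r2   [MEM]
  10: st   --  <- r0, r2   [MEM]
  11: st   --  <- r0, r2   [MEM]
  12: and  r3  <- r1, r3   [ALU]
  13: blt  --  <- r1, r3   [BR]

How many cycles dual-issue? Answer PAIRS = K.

PAIRS = 3

  cy0 -> i0,i1 (st;xor) pair
  cy1 -> i2 (add) WAW r0
  cy2 -> i3 (mul) WAW r0
  cy3 -> i4 (or) WAW r0
  cy4 -> i5 (add) RAW r0
  cy5 -> i6,i7 (st;sub) pair
  cy6 -> i8 (xor) RAW r0
  cy7 -> i9 (st) no-port MEM/MEM
  cy8 -> i10 (st) no-port MEM/MEM
  cy9 -> i11,i12 (st;and) pair
  cy10 -> i13 (blt) tail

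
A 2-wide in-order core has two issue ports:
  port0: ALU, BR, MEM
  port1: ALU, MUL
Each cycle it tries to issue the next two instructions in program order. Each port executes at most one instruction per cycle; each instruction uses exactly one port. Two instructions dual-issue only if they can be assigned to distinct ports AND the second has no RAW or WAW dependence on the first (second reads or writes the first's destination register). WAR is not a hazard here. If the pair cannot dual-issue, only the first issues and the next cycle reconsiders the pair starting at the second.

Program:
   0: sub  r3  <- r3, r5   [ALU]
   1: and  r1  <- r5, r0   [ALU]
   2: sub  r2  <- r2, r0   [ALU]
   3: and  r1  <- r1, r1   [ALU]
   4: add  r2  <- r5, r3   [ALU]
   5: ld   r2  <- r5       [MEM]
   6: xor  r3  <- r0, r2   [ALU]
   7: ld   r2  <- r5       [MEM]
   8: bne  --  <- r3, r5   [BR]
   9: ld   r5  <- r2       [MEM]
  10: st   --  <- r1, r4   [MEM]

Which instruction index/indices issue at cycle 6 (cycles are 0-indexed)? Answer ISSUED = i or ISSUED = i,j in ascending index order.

[0] i0+i1  sub+and  -- pair
[1] i2+i3  sub+and  -- pair
[2] i4  add  -- WAW r2
[3] i5  ld  -- RAW r2
[4] i6+i7  xor+ld  -- pair
[5] i8  bne  -- no-port BR/MEM
[6] i9  ld  -- no-port MEM/MEM
[7] i10  st  -- tail

ISSUED = 9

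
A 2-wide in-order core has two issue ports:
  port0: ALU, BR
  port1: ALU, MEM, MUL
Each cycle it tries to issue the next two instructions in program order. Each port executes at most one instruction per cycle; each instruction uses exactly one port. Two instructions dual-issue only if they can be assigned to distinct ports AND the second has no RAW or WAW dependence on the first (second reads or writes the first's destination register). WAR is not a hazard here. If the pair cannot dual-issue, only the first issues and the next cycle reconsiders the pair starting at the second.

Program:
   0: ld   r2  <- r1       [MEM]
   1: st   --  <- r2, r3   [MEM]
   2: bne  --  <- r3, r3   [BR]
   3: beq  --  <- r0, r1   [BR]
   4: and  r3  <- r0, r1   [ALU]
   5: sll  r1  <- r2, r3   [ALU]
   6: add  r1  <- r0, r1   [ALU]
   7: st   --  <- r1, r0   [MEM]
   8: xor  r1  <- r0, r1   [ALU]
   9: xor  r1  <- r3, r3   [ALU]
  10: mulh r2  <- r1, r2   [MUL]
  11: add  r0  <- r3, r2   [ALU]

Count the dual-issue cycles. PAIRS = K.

  cy0 -> i0 (ld) no-port MEM/MEM
  cy1 -> i1+i2 (st+bne) 2-wide
  cy2 -> i3+i4 (beq+and) 2-wide
  cy3 -> i5 (sll) RAW+WAW r1
  cy4 -> i6 (add) RAW r1
  cy5 -> i7+i8 (st+xor) 2-wide
  cy6 -> i9 (xor) RAW r1
  cy7 -> i10 (mulh) RAW r2
  cy8 -> i11 (add) tail

PAIRS = 3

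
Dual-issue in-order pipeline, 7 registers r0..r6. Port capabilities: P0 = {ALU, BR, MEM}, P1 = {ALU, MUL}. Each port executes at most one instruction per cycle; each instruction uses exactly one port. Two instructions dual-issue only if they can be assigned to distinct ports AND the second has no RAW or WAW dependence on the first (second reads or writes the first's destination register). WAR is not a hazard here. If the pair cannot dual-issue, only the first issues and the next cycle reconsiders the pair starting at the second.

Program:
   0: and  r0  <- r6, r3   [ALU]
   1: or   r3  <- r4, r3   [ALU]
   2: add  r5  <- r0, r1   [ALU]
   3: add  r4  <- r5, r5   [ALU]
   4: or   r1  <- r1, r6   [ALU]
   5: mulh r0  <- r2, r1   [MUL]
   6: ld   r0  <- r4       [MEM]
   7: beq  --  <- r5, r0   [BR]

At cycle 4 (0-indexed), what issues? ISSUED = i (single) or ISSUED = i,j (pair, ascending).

ISSUED = 6

[0] i0/i1  and;or  -- 2-wide
[1] i2  add  -- RAW r5
[2] i3/i4  add;or  -- 2-wide
[3] i5  mulh  -- WAW r0
[4] i6  ld  -- no-port MEM/BR
[5] i7  beq  -- tail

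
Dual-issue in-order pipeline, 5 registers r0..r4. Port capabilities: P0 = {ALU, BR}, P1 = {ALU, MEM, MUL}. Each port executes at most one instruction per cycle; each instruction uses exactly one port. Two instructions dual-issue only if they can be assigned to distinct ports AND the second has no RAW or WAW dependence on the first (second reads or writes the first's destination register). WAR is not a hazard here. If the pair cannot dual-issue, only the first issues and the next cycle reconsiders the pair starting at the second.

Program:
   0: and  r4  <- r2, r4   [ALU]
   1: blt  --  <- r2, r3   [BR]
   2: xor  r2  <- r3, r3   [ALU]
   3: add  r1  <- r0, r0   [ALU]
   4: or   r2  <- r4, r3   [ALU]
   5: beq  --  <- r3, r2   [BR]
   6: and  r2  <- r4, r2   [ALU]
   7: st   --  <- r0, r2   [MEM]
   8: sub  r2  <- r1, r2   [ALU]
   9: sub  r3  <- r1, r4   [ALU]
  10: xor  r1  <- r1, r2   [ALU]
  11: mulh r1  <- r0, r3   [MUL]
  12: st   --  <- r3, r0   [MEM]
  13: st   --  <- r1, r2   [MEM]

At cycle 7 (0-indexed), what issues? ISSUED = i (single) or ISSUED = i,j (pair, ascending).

0. and;blt @i0&i1  | dual
1. xor;add @i2&i3  | dual
2. or @i4  | RAW r2
3. beq;and @i5&i6  | dual
4. st;sub @i7&i8  | dual
5. sub;xor @i9&i10  | dual
6. mulh @i11  | no-port MUL/MEM
7. st @i12  | no-port MEM/MEM
8. st @i13  | tail

ISSUED = 12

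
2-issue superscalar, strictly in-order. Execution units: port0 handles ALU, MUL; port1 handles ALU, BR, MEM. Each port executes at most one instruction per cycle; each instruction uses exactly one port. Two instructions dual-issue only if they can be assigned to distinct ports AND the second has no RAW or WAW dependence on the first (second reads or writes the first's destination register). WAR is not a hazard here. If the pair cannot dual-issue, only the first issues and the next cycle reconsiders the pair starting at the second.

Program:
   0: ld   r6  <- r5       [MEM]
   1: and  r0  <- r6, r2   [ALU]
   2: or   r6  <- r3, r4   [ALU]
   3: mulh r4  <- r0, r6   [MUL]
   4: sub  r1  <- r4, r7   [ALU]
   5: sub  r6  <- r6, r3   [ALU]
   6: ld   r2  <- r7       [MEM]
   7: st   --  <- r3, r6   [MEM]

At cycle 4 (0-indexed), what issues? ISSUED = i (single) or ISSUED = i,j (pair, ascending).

  cy0 -> i0 (ld) RAW r6
  cy1 -> i1+i2 (and+or) pair
  cy2 -> i3 (mulh) RAW r4
  cy3 -> i4+i5 (sub+sub) pair
  cy4 -> i6 (ld) no-port MEM/MEM
  cy5 -> i7 (st) tail

ISSUED = 6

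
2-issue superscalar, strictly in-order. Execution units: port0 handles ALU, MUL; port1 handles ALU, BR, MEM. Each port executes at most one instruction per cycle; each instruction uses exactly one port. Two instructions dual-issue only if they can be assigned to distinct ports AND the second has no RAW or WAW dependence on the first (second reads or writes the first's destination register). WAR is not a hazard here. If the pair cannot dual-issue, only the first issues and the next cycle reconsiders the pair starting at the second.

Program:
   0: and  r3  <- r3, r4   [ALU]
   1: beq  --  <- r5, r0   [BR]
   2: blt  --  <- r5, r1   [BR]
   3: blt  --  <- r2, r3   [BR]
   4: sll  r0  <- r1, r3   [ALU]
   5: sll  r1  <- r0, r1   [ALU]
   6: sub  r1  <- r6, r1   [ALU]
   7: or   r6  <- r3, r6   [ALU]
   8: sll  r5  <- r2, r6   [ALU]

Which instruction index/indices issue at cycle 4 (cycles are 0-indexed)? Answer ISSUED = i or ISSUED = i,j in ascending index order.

#0 head=0: and.ALU/beq.BR i0,i1 2-wide
#1 head=2: blt.BR i2 no-port BR/BR
#2 head=3: blt.BR/sll.ALU i3,i4 2-wide
#3 head=5: sll.ALU i5 RAW+WAW r1
#4 head=6: sub.ALU/or.ALU i6,i7 2-wide
#5 head=8: sll.ALU i8 tail

ISSUED = 6,7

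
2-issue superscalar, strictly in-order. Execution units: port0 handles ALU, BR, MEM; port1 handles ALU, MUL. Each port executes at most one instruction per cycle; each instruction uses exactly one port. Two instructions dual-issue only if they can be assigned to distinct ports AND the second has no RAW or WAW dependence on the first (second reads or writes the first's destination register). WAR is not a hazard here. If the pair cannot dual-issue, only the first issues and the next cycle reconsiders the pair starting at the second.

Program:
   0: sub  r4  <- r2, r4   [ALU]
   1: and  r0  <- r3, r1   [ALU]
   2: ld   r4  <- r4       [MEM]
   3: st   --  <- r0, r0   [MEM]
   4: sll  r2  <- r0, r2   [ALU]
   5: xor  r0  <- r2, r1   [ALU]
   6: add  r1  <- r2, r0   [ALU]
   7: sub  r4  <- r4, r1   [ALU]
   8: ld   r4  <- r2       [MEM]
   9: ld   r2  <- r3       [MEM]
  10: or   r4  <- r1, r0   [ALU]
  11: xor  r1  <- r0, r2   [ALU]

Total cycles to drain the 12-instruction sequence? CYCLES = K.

[0] i0/i1  sub+and  -- 2-wide
[1] i2  ld  -- no-port MEM/MEM
[2] i3/i4  st+sll  -- 2-wide
[3] i5  xor  -- RAW r0
[4] i6  add  -- RAW r1
[5] i7  sub  -- WAW r4
[6] i8  ld  -- no-port MEM/MEM
[7] i9/i10  ld+or  -- 2-wide
[8] i11  xor  -- tail

CYCLES = 9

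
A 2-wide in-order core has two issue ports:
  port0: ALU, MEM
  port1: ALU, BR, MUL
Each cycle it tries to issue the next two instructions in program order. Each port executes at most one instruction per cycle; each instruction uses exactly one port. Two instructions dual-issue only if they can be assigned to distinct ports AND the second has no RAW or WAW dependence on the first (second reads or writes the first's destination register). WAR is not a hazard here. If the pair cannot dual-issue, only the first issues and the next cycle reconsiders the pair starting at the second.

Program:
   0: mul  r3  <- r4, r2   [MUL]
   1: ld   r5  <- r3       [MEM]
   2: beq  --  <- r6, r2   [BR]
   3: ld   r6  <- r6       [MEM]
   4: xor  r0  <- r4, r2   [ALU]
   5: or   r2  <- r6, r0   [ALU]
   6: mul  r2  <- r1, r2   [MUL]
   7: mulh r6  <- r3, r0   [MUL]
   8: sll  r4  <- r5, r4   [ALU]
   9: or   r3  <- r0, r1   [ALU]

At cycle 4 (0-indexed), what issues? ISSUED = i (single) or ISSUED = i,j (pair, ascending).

c0: i0 mul  RAW r3
c1: i1+i2 ld/beq  2-wide
c2: i3+i4 ld/xor  2-wide
c3: i5 or  RAW+WAW r2
c4: i6 mul  no-port MUL/MUL
c5: i7+i8 mulh/sll  2-wide
c6: i9 or  tail

ISSUED = 6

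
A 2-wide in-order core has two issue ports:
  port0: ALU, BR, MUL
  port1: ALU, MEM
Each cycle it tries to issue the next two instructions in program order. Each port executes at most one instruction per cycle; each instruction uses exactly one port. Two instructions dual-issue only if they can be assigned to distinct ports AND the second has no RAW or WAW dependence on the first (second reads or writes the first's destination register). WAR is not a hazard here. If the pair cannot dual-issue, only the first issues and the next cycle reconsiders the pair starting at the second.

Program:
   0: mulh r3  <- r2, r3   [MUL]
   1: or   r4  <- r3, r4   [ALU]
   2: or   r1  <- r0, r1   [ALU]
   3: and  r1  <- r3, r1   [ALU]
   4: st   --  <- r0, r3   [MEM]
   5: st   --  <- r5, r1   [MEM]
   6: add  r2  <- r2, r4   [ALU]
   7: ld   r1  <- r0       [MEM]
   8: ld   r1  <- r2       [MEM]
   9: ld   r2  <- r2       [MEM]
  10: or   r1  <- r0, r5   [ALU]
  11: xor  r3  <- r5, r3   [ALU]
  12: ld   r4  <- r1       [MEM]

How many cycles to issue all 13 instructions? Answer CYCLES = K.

CYCLES = 8

  cy0 -> i0 (mulh.MUL) RAW r3
  cy1 -> i1+i2 (or.ALU/or.ALU) 2-wide
  cy2 -> i3+i4 (and.ALU/st.MEM) 2-wide
  cy3 -> i5+i6 (st.MEM/add.ALU) 2-wide
  cy4 -> i7 (ld.MEM) no-port MEM/MEM
  cy5 -> i8 (ld.MEM) no-port MEM/MEM
  cy6 -> i9+i10 (ld.MEM/or.ALU) 2-wide
  cy7 -> i11+i12 (xor.ALU/ld.MEM) 2-wide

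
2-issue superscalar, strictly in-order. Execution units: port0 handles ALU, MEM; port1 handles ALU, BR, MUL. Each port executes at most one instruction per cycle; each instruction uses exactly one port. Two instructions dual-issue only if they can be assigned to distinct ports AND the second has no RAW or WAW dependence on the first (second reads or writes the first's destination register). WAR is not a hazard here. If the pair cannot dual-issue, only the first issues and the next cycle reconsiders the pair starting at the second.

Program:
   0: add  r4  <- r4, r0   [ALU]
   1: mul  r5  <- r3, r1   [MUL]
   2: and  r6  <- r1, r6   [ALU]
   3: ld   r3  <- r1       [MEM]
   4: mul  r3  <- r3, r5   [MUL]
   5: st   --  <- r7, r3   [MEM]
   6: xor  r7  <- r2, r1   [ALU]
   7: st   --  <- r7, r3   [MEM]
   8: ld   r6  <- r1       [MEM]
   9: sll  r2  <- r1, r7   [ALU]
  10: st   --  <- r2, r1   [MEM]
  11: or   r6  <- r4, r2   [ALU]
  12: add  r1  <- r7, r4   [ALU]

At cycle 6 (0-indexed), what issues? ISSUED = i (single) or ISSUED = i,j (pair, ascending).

#0 head=0: add+mul i0,i1 pair
#1 head=2: and+ld i2,i3 pair
#2 head=4: mul i4 RAW r3
#3 head=5: st+xor i5,i6 pair
#4 head=7: st i7 no-port MEM/MEM
#5 head=8: ld+sll i8,i9 pair
#6 head=10: st+or i10,i11 pair
#7 head=12: add i12 tail

ISSUED = 10,11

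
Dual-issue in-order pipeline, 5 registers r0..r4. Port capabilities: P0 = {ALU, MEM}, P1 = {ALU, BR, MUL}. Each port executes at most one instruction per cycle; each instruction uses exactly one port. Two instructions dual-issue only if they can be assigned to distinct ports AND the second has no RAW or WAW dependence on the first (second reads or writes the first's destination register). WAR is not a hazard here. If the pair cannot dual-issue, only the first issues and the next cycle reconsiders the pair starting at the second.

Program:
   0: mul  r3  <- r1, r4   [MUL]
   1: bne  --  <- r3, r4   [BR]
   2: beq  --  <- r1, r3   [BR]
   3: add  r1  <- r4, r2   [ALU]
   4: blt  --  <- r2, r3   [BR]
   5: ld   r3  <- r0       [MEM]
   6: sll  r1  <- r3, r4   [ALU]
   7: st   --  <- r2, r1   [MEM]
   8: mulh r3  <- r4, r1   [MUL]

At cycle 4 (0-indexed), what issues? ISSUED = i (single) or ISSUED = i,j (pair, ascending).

ISSUED = 6

#0 head=0: mul i0 no-port MUL/BR
#1 head=1: bne i1 no-port BR/BR
#2 head=2: beq+add i2+i3 2-wide
#3 head=4: blt+ld i4+i5 2-wide
#4 head=6: sll i6 RAW r1
#5 head=7: st+mulh i7+i8 2-wide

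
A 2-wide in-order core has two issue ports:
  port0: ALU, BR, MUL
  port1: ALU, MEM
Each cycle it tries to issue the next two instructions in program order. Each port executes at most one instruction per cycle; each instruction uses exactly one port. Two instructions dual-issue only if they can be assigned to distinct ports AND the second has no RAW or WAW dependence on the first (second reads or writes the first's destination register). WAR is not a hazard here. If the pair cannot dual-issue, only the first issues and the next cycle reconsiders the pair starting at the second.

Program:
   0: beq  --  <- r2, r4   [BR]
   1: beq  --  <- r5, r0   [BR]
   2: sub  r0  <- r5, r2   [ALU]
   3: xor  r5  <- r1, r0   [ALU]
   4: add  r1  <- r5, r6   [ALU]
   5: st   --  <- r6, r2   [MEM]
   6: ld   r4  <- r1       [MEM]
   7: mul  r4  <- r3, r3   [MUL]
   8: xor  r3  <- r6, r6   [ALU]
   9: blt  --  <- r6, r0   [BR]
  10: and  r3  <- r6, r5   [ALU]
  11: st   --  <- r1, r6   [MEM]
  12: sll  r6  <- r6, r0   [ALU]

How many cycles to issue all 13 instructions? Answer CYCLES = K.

CYCLES = 8

  cy0 -> i0 (beq) no-port BR/BR
  cy1 -> i1,i2 (beq;sub) pair
  cy2 -> i3 (xor) RAW r5
  cy3 -> i4,i5 (add;st) pair
  cy4 -> i6 (ld) WAW r4
  cy5 -> i7,i8 (mul;xor) pair
  cy6 -> i9,i10 (blt;and) pair
  cy7 -> i11,i12 (st;sll) pair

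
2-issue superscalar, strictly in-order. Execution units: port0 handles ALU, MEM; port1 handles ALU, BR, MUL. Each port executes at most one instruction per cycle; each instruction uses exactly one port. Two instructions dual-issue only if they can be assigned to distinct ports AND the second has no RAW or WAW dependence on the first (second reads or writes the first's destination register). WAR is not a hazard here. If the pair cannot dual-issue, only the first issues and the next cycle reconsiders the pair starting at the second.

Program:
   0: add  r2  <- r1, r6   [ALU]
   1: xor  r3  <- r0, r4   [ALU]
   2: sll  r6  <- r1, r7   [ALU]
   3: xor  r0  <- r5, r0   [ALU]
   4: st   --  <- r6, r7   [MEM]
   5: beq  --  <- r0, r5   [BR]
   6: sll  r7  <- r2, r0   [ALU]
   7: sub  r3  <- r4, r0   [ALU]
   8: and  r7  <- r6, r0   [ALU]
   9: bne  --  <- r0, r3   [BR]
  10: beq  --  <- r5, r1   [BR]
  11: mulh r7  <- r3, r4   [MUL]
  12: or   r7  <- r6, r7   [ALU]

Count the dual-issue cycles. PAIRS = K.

PAIRS = 5

#0 head=0: add.ALU+xor.ALU i0+i1 pair
#1 head=2: sll.ALU+xor.ALU i2+i3 pair
#2 head=4: st.MEM+beq.BR i4+i5 pair
#3 head=6: sll.ALU+sub.ALU i6+i7 pair
#4 head=8: and.ALU+bne.BR i8+i9 pair
#5 head=10: beq.BR i10 no-port BR/MUL
#6 head=11: mulh.MUL i11 RAW+WAW r7
#7 head=12: or.ALU i12 tail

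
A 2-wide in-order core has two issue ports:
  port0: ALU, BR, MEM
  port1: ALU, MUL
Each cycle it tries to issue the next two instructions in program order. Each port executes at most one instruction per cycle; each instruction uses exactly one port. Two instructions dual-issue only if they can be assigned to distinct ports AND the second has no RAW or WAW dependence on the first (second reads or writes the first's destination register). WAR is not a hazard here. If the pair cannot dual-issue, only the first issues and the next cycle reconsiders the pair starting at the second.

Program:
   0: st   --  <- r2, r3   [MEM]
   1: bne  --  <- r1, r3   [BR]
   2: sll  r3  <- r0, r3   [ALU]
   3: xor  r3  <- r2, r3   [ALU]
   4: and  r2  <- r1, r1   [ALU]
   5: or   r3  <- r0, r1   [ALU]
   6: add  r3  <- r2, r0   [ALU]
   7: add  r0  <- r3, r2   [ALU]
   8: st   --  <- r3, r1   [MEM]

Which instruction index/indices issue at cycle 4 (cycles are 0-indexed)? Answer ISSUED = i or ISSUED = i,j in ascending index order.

t=0 i0:st.MEM ; no-port MEM/BR
t=1 i1&i2:bne.BR+sll.ALU ; 2-wide
t=2 i3&i4:xor.ALU+and.ALU ; 2-wide
t=3 i5:or.ALU ; WAW r3
t=4 i6:add.ALU ; RAW r3
t=5 i7&i8:add.ALU+st.MEM ; 2-wide

ISSUED = 6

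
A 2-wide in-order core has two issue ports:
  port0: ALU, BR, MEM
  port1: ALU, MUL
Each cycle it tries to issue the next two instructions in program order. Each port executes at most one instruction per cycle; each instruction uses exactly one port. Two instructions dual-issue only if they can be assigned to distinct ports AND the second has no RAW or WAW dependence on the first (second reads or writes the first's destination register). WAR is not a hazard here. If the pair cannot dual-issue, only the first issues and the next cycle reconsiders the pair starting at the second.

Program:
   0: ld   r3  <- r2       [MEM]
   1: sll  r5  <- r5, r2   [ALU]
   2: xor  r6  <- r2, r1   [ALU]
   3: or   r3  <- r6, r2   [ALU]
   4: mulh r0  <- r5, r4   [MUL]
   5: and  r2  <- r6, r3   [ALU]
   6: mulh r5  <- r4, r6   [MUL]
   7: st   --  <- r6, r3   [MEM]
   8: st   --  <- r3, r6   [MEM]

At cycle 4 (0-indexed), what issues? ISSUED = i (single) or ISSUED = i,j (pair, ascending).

ISSUED = 7

t=0 i0,i1:ld.MEM sll.ALU ; dual
t=1 i2:xor.ALU ; RAW r6
t=2 i3,i4:or.ALU mulh.MUL ; dual
t=3 i5,i6:and.ALU mulh.MUL ; dual
t=4 i7:st.MEM ; no-port MEM/MEM
t=5 i8:st.MEM ; tail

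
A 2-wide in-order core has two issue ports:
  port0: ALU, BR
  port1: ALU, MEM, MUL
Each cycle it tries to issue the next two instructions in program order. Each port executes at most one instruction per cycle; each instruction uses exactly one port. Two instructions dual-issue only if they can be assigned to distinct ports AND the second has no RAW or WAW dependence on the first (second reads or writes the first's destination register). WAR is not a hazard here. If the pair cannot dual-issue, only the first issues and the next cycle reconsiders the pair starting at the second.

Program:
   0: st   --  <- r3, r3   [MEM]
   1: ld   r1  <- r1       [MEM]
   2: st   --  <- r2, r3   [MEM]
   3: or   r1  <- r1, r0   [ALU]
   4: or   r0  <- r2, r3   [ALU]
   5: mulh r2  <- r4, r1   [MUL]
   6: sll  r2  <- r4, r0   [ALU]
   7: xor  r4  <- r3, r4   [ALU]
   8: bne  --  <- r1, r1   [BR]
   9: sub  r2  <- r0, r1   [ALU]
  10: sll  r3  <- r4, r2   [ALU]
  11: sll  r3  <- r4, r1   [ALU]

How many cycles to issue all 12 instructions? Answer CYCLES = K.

CYCLES = 8

0. st.MEM @i0  | no-port MEM/MEM
1. ld.MEM @i1  | no-port MEM/MEM
2. st.MEM+or.ALU @i2+i3  | 2-wide
3. or.ALU+mulh.MUL @i4+i5  | 2-wide
4. sll.ALU+xor.ALU @i6+i7  | 2-wide
5. bne.BR+sub.ALU @i8+i9  | 2-wide
6. sll.ALU @i10  | WAW r3
7. sll.ALU @i11  | tail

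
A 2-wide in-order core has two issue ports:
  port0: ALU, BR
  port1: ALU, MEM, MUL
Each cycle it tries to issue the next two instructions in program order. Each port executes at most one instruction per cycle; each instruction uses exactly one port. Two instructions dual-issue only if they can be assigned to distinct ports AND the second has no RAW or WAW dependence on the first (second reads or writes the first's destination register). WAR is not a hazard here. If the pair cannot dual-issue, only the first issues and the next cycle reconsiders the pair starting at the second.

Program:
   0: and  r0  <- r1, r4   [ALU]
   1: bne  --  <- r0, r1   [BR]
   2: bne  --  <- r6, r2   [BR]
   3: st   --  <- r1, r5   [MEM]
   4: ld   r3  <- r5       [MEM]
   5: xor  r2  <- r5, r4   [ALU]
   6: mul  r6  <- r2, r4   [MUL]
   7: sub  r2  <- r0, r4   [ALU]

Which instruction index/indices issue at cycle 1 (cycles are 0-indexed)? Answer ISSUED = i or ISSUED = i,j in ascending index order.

  cy0 -> i0 (and) RAW r0
  cy1 -> i1 (bne) no-port BR/BR
  cy2 -> i2&i3 (bne;st) 2-wide
  cy3 -> i4&i5 (ld;xor) 2-wide
  cy4 -> i6&i7 (mul;sub) 2-wide

ISSUED = 1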